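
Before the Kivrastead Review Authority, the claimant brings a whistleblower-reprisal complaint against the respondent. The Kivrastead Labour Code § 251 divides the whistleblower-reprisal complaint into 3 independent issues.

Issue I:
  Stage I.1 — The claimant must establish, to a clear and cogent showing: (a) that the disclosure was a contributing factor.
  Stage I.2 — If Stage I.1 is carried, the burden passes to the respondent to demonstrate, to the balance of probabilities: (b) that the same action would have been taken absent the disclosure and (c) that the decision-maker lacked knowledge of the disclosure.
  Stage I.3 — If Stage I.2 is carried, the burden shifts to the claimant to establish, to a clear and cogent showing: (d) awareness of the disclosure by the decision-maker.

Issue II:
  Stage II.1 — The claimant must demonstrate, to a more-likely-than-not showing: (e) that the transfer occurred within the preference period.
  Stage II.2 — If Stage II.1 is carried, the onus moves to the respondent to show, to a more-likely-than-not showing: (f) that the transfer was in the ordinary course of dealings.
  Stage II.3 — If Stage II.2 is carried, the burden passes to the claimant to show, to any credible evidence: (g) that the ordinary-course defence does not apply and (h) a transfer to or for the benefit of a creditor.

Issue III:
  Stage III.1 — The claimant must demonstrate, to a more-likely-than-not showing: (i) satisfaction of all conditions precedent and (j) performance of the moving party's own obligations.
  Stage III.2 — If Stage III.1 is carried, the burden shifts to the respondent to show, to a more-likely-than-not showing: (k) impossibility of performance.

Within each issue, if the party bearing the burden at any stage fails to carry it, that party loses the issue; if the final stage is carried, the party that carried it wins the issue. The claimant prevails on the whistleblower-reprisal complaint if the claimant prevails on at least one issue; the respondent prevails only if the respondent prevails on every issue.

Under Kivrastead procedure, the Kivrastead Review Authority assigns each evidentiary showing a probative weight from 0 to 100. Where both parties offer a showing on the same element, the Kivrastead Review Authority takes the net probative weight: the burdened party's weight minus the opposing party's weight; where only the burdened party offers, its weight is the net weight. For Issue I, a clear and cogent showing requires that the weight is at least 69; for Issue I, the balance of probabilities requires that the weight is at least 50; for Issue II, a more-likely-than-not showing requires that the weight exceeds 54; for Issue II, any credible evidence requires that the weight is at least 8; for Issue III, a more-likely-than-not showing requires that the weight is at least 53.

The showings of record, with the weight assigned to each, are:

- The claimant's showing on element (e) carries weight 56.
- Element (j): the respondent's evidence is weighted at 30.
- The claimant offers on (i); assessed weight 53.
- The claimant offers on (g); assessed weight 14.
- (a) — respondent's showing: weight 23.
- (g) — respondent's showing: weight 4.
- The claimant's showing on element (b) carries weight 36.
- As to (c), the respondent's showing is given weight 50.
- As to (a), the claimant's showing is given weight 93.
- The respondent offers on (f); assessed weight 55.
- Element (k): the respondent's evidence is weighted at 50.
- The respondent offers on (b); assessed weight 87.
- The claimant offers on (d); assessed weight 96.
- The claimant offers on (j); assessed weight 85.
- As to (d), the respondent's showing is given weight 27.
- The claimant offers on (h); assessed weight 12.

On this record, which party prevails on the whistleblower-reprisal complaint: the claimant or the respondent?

claimant

— Issue I —
Stage I.1 — burden on claimant; standard: a clear and cogent showing (weight is at least 69).
    (a): 93 − 23 = 70 ≥ 69 [met]
  Stage I.1 is satisfied; the onus moves to the respondent.
Stage I.2 — burden on respondent; standard: the balance of probabilities (weight is at least 50).
    (b): 87 − 36 = 51 ≥ 50 [met]
    (c): 50 ≥ 50 [met]
  Stage I.2 carried; the burden shifts to the claimant.
Stage I.3 — burden on claimant; standard: a clear and cogent showing (weight is at least 69).
    (d): 96 − 27 = 69 ≥ 69 [met]
  All elements met at the final stage.
With every stage satisfied, the claimant prevails on this issue.
— Issue II —
Stage II.1 (claimant, a more-likely-than-not showing, weight exceeds 54): (e) 56 > 54 — meets.
  Stage II.1 carried; the burden shifts to the respondent.
Stage II.2 (respondent, a more-likely-than-not showing, weight exceeds 54): (f) 55 > 54 — meets.
  All elements met. The burden passes to the claimant.
Stage II.3 (claimant, any credible evidence, weight is at least 8): (g) net 14−4=10 ≥ 8 — meets; (h) 12 ≥ 8 — meets.
  Stage II.3 carried; the final stage is satisfied.
All stages carried — the claimant prevails on this issue.
— Issue III —
Stage III.1 (claimant, a more-likely-than-not showing, weight is at least 53): (i) 53 ≥ 53 — meets; (j) net 85−30=55 ≥ 53 — meets.
  The claimant carries Stage III.1; the respondent now bears the burden.
Stage III.2 (respondent, a more-likely-than-not showing, weight is at least 53): (k) 50 < 53 — fails.
  The respondent does not carry Stage III.2.
The claimant prevails on this issue.
Per-issue: Issue I → claimant; Issue II → claimant; Issue III → claimant. The claimant must prevail on at least one issue; overall, the claimant prevails.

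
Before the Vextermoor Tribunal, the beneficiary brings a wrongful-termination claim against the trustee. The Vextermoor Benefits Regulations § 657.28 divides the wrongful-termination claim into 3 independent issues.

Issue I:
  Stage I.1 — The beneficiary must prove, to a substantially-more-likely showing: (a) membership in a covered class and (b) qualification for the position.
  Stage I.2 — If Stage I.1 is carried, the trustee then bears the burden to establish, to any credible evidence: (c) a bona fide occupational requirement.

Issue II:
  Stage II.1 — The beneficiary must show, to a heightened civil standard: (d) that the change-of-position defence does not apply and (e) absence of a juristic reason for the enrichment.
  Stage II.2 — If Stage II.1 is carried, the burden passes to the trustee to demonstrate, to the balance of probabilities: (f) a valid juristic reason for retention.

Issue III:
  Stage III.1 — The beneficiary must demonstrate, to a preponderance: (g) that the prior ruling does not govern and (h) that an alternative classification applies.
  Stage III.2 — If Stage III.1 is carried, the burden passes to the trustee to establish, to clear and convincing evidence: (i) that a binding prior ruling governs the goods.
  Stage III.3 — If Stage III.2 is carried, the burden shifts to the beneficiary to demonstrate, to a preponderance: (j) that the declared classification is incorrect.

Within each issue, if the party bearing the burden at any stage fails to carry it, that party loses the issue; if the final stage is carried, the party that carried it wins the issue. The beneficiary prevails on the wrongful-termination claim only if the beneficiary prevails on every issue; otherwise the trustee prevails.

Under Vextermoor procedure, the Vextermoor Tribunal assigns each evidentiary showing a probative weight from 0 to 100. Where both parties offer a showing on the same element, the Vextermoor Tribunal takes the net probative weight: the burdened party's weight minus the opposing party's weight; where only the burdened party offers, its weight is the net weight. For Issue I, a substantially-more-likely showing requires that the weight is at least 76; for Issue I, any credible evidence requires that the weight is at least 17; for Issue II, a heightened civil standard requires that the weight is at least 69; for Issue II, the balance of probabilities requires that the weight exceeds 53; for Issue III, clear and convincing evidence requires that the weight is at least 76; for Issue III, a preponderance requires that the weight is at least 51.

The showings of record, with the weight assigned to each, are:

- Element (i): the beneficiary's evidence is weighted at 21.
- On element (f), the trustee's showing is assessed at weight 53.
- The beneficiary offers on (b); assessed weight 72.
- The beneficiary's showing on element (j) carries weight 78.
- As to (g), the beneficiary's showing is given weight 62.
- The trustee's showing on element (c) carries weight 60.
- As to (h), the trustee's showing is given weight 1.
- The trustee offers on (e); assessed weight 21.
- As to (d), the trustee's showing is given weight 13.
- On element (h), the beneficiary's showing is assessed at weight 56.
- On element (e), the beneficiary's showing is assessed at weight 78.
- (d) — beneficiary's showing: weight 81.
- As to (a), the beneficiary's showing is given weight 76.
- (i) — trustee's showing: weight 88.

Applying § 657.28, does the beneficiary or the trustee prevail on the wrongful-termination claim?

— Issue I —
Stage I.1 (beneficiary, a substantially-more-likely showing, weight is at least 76): (a) 76 ≥ 76 — meets; (b) 72 < 76 — fails.
  The beneficiary does not carry Stage I.1.
The analysis ends at Stage I.1; the trustee prevails on this issue.
— Issue II —
Stage II.1 (beneficiary, a heightened civil standard, weight is at least 69): (d) net 81−13=68 < 69 — fails; (e) net 78−21=57 < 69 — fails.
  The beneficiary does not carry Stage II.1.
So the trustee prevails on this issue.
— Issue III —
At Stage III.1 the beneficiary must meet a preponderance (weight is at least 51): on (g) the weight is 62, ≥ 51, so (g) meets the standard; on (h) the weight is 56 less the opposing 1 gives net 55, ≥ 51, so (h) meets the standard.
  Stage III.1 carried; the burden shifts to the trustee.
At Stage III.2 the trustee must meet clear and convincing evidence (weight is at least 76): on (i) the weight is 88 less the opposing 21 gives net 67, which does not reach 76, so (i) does not meet the standard.
  Not every element is met, so the trustee fails to carry Stage III.2.
So the beneficiary prevails on this issue.
Per-issue: Issue I → trustee; Issue II → trustee; Issue III → beneficiary. The beneficiary must prevail on every issue; overall, the trustee prevails.

trustee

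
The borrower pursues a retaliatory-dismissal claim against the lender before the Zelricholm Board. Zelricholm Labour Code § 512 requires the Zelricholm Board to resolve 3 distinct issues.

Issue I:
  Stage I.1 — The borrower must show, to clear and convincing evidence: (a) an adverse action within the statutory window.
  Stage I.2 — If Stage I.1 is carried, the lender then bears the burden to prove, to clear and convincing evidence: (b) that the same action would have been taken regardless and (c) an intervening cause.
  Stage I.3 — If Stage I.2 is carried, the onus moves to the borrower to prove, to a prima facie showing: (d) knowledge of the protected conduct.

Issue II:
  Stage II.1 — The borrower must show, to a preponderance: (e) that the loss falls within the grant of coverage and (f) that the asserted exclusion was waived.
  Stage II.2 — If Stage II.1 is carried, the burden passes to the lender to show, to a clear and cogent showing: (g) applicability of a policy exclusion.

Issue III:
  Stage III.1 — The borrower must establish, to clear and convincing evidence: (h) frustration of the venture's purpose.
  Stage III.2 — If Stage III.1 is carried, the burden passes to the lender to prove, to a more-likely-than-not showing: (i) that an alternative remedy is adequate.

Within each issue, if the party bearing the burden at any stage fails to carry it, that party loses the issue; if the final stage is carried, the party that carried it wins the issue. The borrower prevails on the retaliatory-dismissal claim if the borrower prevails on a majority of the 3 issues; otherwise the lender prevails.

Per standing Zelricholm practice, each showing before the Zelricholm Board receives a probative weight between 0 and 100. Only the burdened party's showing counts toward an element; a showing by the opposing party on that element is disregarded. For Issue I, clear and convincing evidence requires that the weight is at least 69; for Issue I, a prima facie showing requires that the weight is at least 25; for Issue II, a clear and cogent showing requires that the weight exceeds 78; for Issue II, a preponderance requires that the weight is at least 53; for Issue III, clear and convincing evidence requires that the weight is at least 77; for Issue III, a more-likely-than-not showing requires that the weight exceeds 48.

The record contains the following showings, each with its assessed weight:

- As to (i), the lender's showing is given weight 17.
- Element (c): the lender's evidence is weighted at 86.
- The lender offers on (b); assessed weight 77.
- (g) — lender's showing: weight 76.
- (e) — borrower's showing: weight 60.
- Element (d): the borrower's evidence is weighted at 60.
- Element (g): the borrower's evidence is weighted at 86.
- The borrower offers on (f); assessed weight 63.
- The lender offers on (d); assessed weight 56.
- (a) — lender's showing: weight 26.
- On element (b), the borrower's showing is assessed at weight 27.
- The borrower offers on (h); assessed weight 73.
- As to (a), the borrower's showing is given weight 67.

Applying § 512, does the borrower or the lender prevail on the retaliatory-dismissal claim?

— Issue I —
At Stage I.1 the borrower must meet clear and convincing evidence (weight is at least 69): on (a) the weight is 67 (the lender's 26 is given no effect), which does not reach 69, so (a) does not meet the standard.
  Stage I.1 not carried; the borrower fails its burden.
The lender prevails on this issue.
— Issue II —
At Stage II.1 the borrower must meet a preponderance (weight is at least 53): on (e) the weight is 60, ≥ 53, so (e) meets the standard; on (f) the weight is 63, ≥ 53, so (f) meets the standard.
  Stage II.1 is satisfied; the onus moves to the lender.
At Stage II.2 the lender must meet a clear and cogent showing (weight exceeds 78): on (g) the weight is 76 (the borrower's 86 is given no effect), which does not exceed 78, so (g) does not meet the standard.
  Stage II.2 not carried; the lender fails its burden.
The analysis ends at Stage II.2; the borrower prevails on this issue.
— Issue III —
Stage III.1 — burden on borrower; standard: clear and convincing evidence (weight is at least 77).
    (h): 73 < 77 [not met]
  The borrower does not carry Stage III.1.
The analysis ends at Stage III.1; the lender prevails on this issue.
Per-issue: Issue I → lender; Issue II → borrower; Issue III → lender. The borrower must prevail on a majority of issues; overall, the lender prevails.

lender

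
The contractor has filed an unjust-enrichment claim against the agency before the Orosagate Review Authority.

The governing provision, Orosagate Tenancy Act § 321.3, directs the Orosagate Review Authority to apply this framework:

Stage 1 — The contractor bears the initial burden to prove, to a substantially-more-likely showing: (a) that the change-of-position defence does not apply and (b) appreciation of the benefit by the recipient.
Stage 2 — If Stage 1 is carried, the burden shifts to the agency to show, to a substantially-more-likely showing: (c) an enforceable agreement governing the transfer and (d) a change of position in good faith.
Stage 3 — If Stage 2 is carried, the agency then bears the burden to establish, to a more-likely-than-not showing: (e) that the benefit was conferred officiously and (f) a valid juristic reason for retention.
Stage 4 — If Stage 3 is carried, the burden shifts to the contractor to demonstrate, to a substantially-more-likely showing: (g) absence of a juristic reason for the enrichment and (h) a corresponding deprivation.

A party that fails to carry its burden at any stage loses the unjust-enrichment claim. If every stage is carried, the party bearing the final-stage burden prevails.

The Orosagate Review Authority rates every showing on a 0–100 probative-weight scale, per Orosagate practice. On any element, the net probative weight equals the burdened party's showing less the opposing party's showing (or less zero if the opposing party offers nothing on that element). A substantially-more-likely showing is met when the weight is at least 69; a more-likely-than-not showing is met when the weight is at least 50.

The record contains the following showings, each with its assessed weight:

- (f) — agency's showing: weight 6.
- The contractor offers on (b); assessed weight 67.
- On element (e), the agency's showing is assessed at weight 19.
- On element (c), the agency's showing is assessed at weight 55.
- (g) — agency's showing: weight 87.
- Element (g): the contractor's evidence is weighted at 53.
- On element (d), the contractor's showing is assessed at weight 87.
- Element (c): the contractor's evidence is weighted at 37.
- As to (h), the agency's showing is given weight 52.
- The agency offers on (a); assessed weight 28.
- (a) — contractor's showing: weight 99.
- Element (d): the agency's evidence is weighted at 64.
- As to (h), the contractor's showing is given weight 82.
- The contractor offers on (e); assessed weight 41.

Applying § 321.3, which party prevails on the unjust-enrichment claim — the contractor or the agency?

Stage 1 (contractor, a substantially-more-likely showing, weight is at least 69): (a) net 99−28=71 ≥ 69 — meets; (b) 67 < 69 — fails.
  Stage 1 not carried; the contractor fails its burden.
The analysis ends at Stage 1; the agency prevails.

agency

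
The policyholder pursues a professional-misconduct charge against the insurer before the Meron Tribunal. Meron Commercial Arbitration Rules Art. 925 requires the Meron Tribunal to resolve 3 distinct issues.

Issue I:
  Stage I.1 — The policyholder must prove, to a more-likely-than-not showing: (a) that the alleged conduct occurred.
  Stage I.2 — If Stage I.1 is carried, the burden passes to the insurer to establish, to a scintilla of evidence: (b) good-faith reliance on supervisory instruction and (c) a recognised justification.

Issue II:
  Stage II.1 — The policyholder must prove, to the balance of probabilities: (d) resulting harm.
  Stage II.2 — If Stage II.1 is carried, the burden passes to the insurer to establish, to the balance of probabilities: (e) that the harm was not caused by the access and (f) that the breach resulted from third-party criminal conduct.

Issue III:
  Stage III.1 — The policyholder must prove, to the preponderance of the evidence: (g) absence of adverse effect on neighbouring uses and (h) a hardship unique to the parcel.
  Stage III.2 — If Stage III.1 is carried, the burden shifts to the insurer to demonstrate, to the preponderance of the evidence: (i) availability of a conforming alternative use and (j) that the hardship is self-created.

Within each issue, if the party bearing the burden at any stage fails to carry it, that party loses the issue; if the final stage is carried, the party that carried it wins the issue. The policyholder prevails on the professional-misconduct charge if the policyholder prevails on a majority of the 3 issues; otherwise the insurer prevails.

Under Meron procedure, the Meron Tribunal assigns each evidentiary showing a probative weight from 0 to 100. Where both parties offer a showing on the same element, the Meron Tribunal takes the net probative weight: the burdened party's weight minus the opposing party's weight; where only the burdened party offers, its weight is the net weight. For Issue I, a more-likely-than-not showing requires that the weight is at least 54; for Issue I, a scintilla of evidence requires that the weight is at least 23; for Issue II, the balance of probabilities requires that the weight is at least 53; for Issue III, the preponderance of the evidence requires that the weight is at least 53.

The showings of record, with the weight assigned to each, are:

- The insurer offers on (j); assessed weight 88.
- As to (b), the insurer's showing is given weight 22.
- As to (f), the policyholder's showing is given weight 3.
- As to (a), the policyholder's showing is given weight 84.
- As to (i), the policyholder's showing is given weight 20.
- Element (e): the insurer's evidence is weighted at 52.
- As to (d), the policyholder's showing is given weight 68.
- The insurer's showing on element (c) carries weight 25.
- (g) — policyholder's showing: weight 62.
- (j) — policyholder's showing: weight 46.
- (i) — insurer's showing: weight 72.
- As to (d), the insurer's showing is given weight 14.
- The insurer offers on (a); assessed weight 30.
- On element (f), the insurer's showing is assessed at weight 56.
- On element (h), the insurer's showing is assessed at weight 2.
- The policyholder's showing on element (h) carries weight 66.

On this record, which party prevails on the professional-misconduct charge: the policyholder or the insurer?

policyholder

— Issue I —
Stage I.1 — burden on policyholder; standard: a more-likely-than-not showing (weight is at least 54).
    (a): 84 − 30 = 54 ≥ 54 [met]
  Stage I.1 is satisfied; the onus moves to the insurer.
Stage I.2 — burden on insurer; standard: a scintilla of evidence (weight is at least 23).
    (b): 22 < 23 [not met]
    (c): 25 ≥ 23 [met]
  Not every element is met, so the insurer fails to carry Stage I.2.
The analysis ends at Stage I.2; the policyholder prevails on this issue.
— Issue II —
Stage II.1 (policyholder, the balance of probabilities, weight is at least 53): (d) net 68−14=54 ≥ 53 — meets.
  Stage II.1 is satisfied; the onus moves to the insurer.
Stage II.2 (insurer, the balance of probabilities, weight is at least 53): (e) 52 < 53 — fails; (f) net 56−3=53 ≥ 53 — meets.
  The insurer does not carry Stage II.2.
The analysis ends at Stage II.2; the policyholder prevails on this issue.
— Issue III —
At Stage III.1 the policyholder must meet the preponderance of the evidence (weight is at least 53): on (g) the weight is 62, ≥ 53, so (g) meets the standard; on (h) the weight is 66 less the opposing 2 gives net 64, ≥ 53, so (h) meets the standard.
  Stage III.1 carried; the burden shifts to the insurer.
At Stage III.2 the insurer must meet the preponderance of the evidence (weight is at least 53): on (i) the weight is 72 less the opposing 20 gives net 52, < 53, so (i) does not meet the standard; on (j) the weight is 88 less the opposing 46 gives net 42, < 53, so (j) does not meet the standard.
  Not every element is met, so the insurer fails to carry Stage III.2.
The policyholder prevails on this issue.
Per-issue: Issue I → policyholder; Issue II → policyholder; Issue III → policyholder. The policyholder must prevail on a majority of issues; overall, the policyholder prevails.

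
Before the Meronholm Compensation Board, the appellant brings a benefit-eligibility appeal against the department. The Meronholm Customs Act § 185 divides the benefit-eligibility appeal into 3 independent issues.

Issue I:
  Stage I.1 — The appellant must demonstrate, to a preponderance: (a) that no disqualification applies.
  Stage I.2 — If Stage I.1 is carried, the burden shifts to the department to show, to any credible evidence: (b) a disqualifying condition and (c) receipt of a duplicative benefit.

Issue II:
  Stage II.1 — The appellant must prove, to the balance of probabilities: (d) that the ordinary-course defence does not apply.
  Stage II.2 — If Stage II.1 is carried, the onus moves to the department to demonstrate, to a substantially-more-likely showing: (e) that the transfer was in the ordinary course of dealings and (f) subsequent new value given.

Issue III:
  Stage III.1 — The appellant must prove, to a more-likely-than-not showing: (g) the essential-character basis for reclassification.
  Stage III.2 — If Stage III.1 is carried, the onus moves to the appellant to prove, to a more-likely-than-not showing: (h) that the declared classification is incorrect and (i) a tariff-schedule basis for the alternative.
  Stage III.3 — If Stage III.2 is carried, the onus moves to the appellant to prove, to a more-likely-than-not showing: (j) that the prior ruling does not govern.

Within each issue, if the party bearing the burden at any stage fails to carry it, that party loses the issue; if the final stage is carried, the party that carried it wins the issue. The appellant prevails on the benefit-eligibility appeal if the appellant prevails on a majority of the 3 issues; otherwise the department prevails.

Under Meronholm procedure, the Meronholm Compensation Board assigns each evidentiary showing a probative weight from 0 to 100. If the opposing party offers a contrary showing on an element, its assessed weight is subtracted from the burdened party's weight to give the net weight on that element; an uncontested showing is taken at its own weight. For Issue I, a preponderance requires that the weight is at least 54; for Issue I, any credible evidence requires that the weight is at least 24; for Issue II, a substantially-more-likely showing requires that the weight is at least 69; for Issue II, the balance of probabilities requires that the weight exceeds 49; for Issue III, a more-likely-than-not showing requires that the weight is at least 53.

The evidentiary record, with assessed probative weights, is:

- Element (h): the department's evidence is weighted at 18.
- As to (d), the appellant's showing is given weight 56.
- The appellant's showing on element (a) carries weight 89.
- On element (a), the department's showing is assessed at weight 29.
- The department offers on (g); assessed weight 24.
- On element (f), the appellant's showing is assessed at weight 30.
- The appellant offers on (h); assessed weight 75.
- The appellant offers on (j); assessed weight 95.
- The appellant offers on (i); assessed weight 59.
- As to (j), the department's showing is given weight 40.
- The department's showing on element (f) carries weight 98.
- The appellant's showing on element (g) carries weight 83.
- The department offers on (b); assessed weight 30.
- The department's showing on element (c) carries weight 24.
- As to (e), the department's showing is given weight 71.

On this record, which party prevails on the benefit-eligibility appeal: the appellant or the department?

appellant

— Issue I —
Stage I.1 — burden on appellant; standard: a preponderance (weight is at least 54).
    (a): 89 − 29 = 60 ≥ 54 [met]
  The appellant carries Stage I.1; the department now bears the burden.
Stage I.2 — burden on department; standard: any credible evidence (weight is at least 24).
    (b): 30 ≥ 24 [met]
    (c): 24 ≥ 24 [met]
  All elements met at the final stage.
With every stage satisfied, the department prevails on this issue.
— Issue II —
Stage II.1 — burden on appellant; standard: the balance of probabilities (weight exceeds 49).
    (d): 56 > 49 [met]
  Stage II.1 carried; the burden shifts to the department.
Stage II.2 — burden on department; standard: a substantially-more-likely showing (weight is at least 69).
    (e): 71 ≥ 69 [met]
    (f): 98 − 30 = 68 < 69 [not met]
  Stage II.2 not carried; the department fails its burden.
The appellant prevails on this issue.
— Issue III —
Stage III.1 (appellant, a more-likely-than-not showing, weight is at least 53): (g) net 83−24=59 ≥ 53 — meets.
  All elements met. The appellant retains the burden for Stage III.2.
Stage III.2 (appellant, a more-likely-than-not showing, weight is at least 53): (h) net 75−18=57 ≥ 53 — meets; (i) 59 ≥ 53 — meets.
  Stage III.2 is satisfied; the appellant continues to bear the burden.
Stage III.3 (appellant, a more-likely-than-not showing, weight is at least 53): (j) net 95−40=55 ≥ 53 — meets.
  Stage III.3 carried; the final stage is satisfied.
Every stage carried; the appellant prevails on this issue.
Per-issue: Issue I → department; Issue II → appellant; Issue III → appellant. The appellant must prevail on a majority of issues; overall, the appellant prevails.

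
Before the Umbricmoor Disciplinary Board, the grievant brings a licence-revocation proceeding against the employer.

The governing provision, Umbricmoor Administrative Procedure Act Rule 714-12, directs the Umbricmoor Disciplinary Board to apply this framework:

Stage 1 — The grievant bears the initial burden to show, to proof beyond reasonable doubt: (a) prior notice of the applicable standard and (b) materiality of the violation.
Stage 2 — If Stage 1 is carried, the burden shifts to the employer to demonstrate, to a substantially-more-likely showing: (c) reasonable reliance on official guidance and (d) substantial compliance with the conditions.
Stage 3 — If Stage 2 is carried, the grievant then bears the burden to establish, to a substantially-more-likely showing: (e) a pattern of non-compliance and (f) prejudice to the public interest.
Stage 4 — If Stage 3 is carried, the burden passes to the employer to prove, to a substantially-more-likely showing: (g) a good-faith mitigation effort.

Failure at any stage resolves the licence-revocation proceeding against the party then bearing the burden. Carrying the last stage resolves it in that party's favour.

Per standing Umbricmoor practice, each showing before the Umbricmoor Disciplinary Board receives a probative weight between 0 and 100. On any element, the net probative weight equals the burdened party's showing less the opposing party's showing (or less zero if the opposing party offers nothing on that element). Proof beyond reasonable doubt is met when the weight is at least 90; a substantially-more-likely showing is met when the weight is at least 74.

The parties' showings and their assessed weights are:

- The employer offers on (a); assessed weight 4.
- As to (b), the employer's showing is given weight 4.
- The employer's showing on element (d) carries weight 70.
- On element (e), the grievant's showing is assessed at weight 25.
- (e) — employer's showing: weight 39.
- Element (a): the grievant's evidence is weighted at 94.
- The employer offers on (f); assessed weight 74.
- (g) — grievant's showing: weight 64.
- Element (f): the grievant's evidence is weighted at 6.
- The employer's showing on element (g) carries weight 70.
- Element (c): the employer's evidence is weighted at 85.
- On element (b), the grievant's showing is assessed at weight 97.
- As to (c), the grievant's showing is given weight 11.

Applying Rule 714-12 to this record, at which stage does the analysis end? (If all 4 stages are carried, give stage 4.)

stage 2

Stage 1 (grievant, proof beyond reasonable doubt, weight is at least 90): (a) net 94−4=90 ≥ 90 — meets; (b) net 97−4=93 ≥ 90 — meets.
  All elements met. The burden passes to the employer.
Stage 2 (employer, a substantially-more-likely showing, weight is at least 74): (c) net 85−11=74 ≥ 74 — meets; (d) 70 < 74 — fails.
  Stage 2 not carried; the employer fails its burden.
The grievant prevails.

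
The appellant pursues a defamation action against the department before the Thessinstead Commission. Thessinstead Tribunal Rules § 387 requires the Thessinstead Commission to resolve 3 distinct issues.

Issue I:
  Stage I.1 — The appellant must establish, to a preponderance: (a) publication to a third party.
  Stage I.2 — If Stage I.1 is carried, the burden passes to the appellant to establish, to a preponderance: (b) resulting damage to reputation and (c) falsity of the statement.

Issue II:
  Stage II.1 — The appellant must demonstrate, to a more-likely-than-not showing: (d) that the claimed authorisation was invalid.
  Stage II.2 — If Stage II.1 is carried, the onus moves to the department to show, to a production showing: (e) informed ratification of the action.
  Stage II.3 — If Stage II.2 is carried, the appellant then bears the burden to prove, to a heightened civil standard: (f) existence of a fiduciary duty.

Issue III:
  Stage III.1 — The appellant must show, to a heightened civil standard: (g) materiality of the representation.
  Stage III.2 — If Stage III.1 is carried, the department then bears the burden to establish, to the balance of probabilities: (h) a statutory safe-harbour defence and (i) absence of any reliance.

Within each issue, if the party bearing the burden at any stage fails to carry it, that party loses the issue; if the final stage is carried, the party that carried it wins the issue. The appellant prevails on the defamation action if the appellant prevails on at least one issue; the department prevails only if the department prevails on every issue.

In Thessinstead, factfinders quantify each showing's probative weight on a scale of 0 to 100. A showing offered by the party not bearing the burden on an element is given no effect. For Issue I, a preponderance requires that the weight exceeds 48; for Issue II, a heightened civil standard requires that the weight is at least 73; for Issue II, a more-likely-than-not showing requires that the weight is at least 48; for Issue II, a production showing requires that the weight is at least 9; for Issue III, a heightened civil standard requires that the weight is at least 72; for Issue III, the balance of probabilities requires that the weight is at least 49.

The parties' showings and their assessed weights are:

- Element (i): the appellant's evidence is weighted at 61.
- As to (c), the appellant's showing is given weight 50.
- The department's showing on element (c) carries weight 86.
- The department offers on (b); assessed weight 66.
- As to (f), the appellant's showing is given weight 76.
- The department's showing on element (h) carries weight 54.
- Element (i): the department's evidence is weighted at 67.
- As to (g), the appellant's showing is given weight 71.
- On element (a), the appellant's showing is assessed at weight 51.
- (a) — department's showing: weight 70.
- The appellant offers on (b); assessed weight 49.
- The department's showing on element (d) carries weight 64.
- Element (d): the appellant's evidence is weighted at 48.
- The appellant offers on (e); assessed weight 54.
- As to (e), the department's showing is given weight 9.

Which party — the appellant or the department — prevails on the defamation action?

— Issue I —
Stage I.1 — burden on appellant; standard: a preponderance (weight exceeds 48).
    (a): 51 (department's 70 disregarded) > 48 [met]
  Stage I.1 is satisfied; the appellant continues to bear the burden.
Stage I.2 — burden on appellant; standard: a preponderance (weight exceeds 48).
    (b): 49 (department's 66 disregarded) > 48 [met]
    (c): 50 (department's 86 disregarded) > 48 [met]
  Stage I.2 carried; the final stage is satisfied.
Every stage carried; the appellant prevails on this issue.
— Issue II —
Stage II.1 — burden on appellant; standard: a more-likely-than-not showing (weight is at least 48).
    (d): 48 (department's 64 disregarded) ≥ 48 [met]
  All elements met. The burden passes to the department.
Stage II.2 — burden on department; standard: a production showing (weight is at least 9).
    (e): 9 (appellant's 54 disregarded) ≥ 9 [met]
  Stage II.2 is satisfied; the onus moves to the appellant.
Stage II.3 — burden on appellant; standard: a heightened civil standard (weight is at least 73).
    (f): 76 ≥ 73 [met]
  Stage II.3 carried; the final stage is satisfied.
Every stage carried; the appellant prevails on this issue.
— Issue III —
At Stage III.1 the appellant must meet a heightened civil standard (weight is at least 72): on (g) the weight is 71, which does not reach 72, so (g) does not meet the standard.
  The appellant does not carry Stage III.1.
So the department prevails on this issue.
Per-issue: Issue I → appellant; Issue II → appellant; Issue III → department. The appellant must prevail on at least one issue; overall, the appellant prevails.

appellant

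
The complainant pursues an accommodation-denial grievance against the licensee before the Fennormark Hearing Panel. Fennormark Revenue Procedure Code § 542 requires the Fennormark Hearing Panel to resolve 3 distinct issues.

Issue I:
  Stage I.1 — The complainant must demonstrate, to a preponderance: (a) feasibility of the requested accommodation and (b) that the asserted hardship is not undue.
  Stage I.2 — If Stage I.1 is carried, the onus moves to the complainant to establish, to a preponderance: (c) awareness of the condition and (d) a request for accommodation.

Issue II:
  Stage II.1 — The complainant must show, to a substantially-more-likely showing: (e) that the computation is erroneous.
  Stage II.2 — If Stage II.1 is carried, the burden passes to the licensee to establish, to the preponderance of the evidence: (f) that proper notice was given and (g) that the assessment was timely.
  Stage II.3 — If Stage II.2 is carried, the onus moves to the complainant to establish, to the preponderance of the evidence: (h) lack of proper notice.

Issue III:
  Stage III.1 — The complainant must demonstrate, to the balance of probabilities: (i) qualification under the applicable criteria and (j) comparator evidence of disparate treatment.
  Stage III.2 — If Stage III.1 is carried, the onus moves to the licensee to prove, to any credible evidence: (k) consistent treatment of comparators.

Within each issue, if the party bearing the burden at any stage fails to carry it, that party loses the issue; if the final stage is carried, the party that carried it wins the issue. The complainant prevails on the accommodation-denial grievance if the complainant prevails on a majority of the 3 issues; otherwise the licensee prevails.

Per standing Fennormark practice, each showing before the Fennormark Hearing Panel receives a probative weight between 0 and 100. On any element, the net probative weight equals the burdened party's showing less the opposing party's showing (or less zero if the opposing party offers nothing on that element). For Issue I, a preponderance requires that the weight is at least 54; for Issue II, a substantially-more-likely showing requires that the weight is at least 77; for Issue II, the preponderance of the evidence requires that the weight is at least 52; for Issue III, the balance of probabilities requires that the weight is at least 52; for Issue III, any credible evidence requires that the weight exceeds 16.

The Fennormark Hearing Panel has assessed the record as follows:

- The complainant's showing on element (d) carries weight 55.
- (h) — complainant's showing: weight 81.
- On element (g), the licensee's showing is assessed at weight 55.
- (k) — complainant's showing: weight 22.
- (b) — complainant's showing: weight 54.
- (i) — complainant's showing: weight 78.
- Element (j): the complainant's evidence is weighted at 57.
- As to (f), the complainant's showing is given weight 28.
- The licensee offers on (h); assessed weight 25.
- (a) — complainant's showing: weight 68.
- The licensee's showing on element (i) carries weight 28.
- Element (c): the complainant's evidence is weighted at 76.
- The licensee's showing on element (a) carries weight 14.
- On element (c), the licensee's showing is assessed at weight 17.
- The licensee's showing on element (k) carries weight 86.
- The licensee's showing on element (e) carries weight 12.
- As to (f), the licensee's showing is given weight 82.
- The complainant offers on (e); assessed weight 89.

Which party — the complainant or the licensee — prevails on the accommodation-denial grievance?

complainant

— Issue I —
Stage I.1 (complainant, a preponderance, weight is at least 54): (a) net 68−14=54 ≥ 54 — meets; (b) 54 ≥ 54 — meets.
  Stage I.1 carried; the burden remains with the complainant.
Stage I.2 (complainant, a preponderance, weight is at least 54): (c) net 76−17=59 ≥ 54 — meets; (d) 55 ≥ 54 — meets.
  Stage I.2 carried; the final stage is satisfied.
With every stage satisfied, the complainant prevails on this issue.
— Issue II —
Stage II.1 — burden on complainant; standard: a substantially-more-likely showing (weight is at least 77).
    (e): 89 − 12 = 77 ≥ 77 [met]
  The complainant carries Stage II.1; the licensee now bears the burden.
Stage II.2 — burden on licensee; standard: the preponderance of the evidence (weight is at least 52).
    (f): 82 − 28 = 54 ≥ 52 [met]
    (g): 55 ≥ 52 [met]
  Stage II.2 carried; the burden shifts to the complainant.
Stage II.3 — burden on complainant; standard: the preponderance of the evidence (weight is at least 52).
    (h): 81 − 25 = 56 ≥ 52 [met]
  Stage II.3 carried; the final stage is satisfied.
With every stage satisfied, the complainant prevails on this issue.
— Issue III —
At Stage III.1 the complainant must meet the balance of probabilities (weight is at least 52): on (i) the weight is 78 less the opposing 28 gives net 50, < 52, so (i) does not meet the standard; on (j) the weight is 57, which does reach 52, so (j) meets the standard.
  The complainant does not carry Stage III.1.
The analysis ends at Stage III.1; the licensee prevails on this issue.
Per-issue: Issue I → complainant; Issue II → complainant; Issue III → licensee. The complainant must prevail on a majority of issues; overall, the complainant prevails.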